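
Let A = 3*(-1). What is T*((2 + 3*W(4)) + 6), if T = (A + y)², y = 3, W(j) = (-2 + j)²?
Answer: 0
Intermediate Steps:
A = -3
T = 0 (T = (-3 + 3)² = 0² = 0)
T*((2 + 3*W(4)) + 6) = 0*((2 + 3*(-2 + 4)²) + 6) = 0*((2 + 3*2²) + 6) = 0*((2 + 3*4) + 6) = 0*((2 + 12) + 6) = 0*(14 + 6) = 0*20 = 0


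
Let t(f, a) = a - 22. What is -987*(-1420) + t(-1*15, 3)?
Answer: 1401521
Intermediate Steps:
t(f, a) = -22 + a
-987*(-1420) + t(-1*15, 3) = -987*(-1420) + (-22 + 3) = 1401540 - 19 = 1401521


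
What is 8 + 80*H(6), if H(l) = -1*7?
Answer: -552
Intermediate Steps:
H(l) = -7
8 + 80*H(6) = 8 + 80*(-7) = 8 - 560 = -552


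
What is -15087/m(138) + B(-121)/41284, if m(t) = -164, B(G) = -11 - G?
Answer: 155717437/1692644 ≈ 91.997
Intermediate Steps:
-15087/m(138) + B(-121)/41284 = -15087/(-164) + (-11 - 1*(-121))/41284 = -15087*(-1/164) + (-11 + 121)*(1/41284) = 15087/164 + 110*(1/41284) = 15087/164 + 55/20642 = 155717437/1692644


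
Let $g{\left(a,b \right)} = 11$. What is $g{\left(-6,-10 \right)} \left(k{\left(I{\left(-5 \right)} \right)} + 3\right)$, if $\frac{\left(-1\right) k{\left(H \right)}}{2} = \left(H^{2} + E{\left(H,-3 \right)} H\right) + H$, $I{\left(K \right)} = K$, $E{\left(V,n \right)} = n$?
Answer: $-737$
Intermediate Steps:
$k{\left(H \right)} = - 2 H^{2} + 4 H$ ($k{\left(H \right)} = - 2 \left(\left(H^{2} - 3 H\right) + H\right) = - 2 \left(H^{2} - 2 H\right) = - 2 H^{2} + 4 H$)
$g{\left(-6,-10 \right)} \left(k{\left(I{\left(-5 \right)} \right)} + 3\right) = 11 \left(2 \left(-5\right) \left(2 - -5\right) + 3\right) = 11 \left(2 \left(-5\right) \left(2 + 5\right) + 3\right) = 11 \left(2 \left(-5\right) 7 + 3\right) = 11 \left(-70 + 3\right) = 11 \left(-67\right) = -737$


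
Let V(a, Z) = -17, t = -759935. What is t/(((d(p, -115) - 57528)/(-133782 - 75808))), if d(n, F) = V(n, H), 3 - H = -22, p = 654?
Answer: -31854955330/11509 ≈ -2.7678e+6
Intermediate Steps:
H = 25 (H = 3 - 1*(-22) = 3 + 22 = 25)
d(n, F) = -17
t/(((d(p, -115) - 57528)/(-133782 - 75808))) = -759935*(-133782 - 75808)/(-17 - 57528) = -759935/((-57545/(-209590))) = -759935/((-57545*(-1/209590))) = -759935/11509/41918 = -759935*41918/11509 = -31854955330/11509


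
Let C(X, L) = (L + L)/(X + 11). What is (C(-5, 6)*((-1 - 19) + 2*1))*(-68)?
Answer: 2448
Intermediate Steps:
C(X, L) = 2*L/(11 + X) (C(X, L) = (2*L)/(11 + X) = 2*L/(11 + X))
(C(-5, 6)*((-1 - 19) + 2*1))*(-68) = ((2*6/(11 - 5))*((-1 - 19) + 2*1))*(-68) = ((2*6/6)*(-20 + 2))*(-68) = ((2*6*(1/6))*(-18))*(-68) = (2*(-18))*(-68) = -36*(-68) = 2448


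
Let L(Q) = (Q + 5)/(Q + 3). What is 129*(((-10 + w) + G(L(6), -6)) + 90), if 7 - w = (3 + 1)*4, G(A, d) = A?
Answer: 27950/3 ≈ 9316.7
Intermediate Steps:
L(Q) = (5 + Q)/(3 + Q)
w = -9 (w = 7 - (3 + 1)*4 = 7 - 4*4 = 7 - 1*16 = 7 - 16 = -9)
129*(((-10 + w) + G(L(6), -6)) + 90) = 129*(((-10 - 9) + (5 + 6)/(3 + 6)) + 90) = 129*((-19 + 11/9) + 90) = 129*(-160/9 + 90) = 129*(650/9) = 27950/3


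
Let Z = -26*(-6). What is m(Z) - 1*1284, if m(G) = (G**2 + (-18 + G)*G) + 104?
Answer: 44684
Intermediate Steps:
Z = 156
m(G) = 104 + G**2 + G*(-18 + G) (m(G) = (G**2 + G*(-18 + G)) + 104 = 104 + G**2 + G*(-18 + G))
m(Z) - 1*1284 = (104 - 18*156 + 2*156**2) - 1*1284 = (104 - 2808 + 2*24336) - 1284 = (104 - 2808 + 48672) - 1284 = 45968 - 1284 = 44684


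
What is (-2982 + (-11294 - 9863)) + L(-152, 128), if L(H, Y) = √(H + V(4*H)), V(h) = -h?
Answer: -24139 + 2*√114 ≈ -24118.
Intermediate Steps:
L(H, Y) = √3*√(-H) (L(H, Y) = √(H - 4*H) = √(-3*H) = √3*√(-H))
(-2982 + (-11294 - 9863)) + L(-152, 128) = (-2982 + (-11294 - 9863)) + √3*√(-1*(-152)) = (-2982 - 21157) + √3*√152 = -24139 + √3*(2*√38) = -24139 + 2*√114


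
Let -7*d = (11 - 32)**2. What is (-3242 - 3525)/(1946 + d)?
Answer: -6767/1883 ≈ -3.5937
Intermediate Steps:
d = -63 (d = -(11 - 32)**2/7 = -1/7*(-21)**2 = -1/7*441 = -63)
(-3242 - 3525)/(1946 + d) = (-3242 - 3525)/(1946 - 63) = -6767/1883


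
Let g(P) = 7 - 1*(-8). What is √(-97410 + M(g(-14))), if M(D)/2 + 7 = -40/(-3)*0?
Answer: 4*I*√6089 ≈ 312.13*I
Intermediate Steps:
g(P) = 15 (g(P) = 7 + 8 = 15)
M(D) = -14 (M(D) = -14 + 2*(-40/(-3)*0) = -14 + 2*(-40*(-1)/3*0) = -14 + 2*(-8*(-5/3)*0) = -14 + 2*((40/3)*0) = -14 + 2*0 = -14 + 0 = -14)
√(-97410 + M(g(-14))) = √(-97410 - 14) = √(-97424) = 4*I*√6089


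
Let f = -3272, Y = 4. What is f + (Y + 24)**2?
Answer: -2488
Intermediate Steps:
f + (Y + 24)**2 = -3272 + (4 + 24)**2 = -3272 + 28**2 = -3272 + 784 = -2488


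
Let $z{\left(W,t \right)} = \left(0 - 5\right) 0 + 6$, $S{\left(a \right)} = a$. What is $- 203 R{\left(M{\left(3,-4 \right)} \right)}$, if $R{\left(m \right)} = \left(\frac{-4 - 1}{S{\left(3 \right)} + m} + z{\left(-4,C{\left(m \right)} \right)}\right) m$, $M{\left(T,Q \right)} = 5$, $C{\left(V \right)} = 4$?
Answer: $- \frac{43645}{8} \approx -5455.6$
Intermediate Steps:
$z{\left(W,t \right)} = 6$ ($z{\left(W,t \right)} = \left(-5\right) 0 + 6 = 0 + 6 = 6$)
$R{\left(m \right)} = m \left(6 - \frac{5}{3 + m}\right)$ ($R{\left(m \right)} = \left(\frac{-4 - 1}{3 + m} + 6\right) m = \left(- \frac{5}{3 + m} + 6\right) m = \left(6 - \frac{5}{3 + m}\right) m = m \left(6 - \frac{5}{3 + m}\right)$)
$- 203 R{\left(M{\left(3,-4 \right)} \right)} = - 203 \frac{5 \left(13 + 6 \cdot 5\right)}{3 + 5} = - 203 \frac{5 \left(13 + 30\right)}{8} = - 203 \cdot 5 \cdot \frac{1}{8} \cdot 43 = \left(-203\right) \frac{215}{8} = - \frac{43645}{8}$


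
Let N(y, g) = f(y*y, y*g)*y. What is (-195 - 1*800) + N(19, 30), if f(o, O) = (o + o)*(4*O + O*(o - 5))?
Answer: 2814932605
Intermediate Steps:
f(o, O) = 2*o*(4*O + O*(-5 + o)) (f(o, O) = (2*o)*(4*O + O*(-5 + o)) = 2*o*(4*O + O*(-5 + o)))
N(y, g) = 2*g*y⁴*(-1 + y²) (N(y, g) = (2*(y*g)*(y*y)*(-1 + y*y))*y = (2*(g*y)*y²*(-1 + y²))*y = (2*g*y³*(-1 + y²))*y = 2*g*y⁴*(-1 + y²))
(-195 - 1*800) + N(19, 30) = (-195 - 1*800) + 2*30*19⁴*(-1 + 19²) = (-195 - 800) + 2*30*130321*(-1 + 361) = -995 + 2*30*130321*360 = -995 + 2814933600 = 2814932605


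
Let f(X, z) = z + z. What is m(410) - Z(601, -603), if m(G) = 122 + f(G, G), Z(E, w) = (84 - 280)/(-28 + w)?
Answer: 594206/631 ≈ 941.69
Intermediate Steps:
Z(E, w) = -196/(-28 + w)
f(X, z) = 2*z
m(G) = 122 + 2*G
m(410) - Z(601, -603) = (122 + 2*410) - (-196)/(-28 - 603) = (122 + 820) - (-196)/(-631) = 942 - (-196)*(-1)/631 = 942 - 1*196/631 = 942 - 196/631 = 594206/631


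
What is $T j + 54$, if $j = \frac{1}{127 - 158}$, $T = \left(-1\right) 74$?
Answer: $\frac{1748}{31} \approx 56.387$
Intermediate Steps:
$T = -74$
$j = - \frac{1}{31}$ ($j = \frac{1}{-31} = - \frac{1}{31} \approx -0.032258$)
$T j + 54 = \left(-74\right) \left(- \frac{1}{31}\right) + 54 = \frac{74}{31} + 54 = \frac{1748}{31}$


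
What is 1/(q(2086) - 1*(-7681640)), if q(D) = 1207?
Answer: 1/7682847 ≈ 1.3016e-7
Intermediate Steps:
1/(q(2086) - 1*(-7681640)) = 1/(1207 - 1*(-7681640)) = 1/(1207 + 7681640) = 1/7682847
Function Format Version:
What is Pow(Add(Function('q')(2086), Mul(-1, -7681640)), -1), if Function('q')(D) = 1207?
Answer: Rational(1, 7682847) ≈ 1.3016e-7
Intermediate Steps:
Pow(Add(Function('q')(2086), Mul(-1, -7681640)), -1) = Pow(Add(1207, Mul(-1, -7681640)), -1) = Pow(Add(1207, 7681640), -1) = Pow(7682847, -1) = Rational(1, 7682847)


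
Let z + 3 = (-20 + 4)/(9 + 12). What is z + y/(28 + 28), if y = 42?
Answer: -253/84 ≈ -3.0119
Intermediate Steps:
z = -79/21 (z = -3 + (-20 + 4)/(9 + 12) = -3 - 16/21 = -79/21 ≈ -3.7619)
z + y/(28 + 28) = -79/21 + 42/(28 + 28) = -79/21 + 42/56 = -79/21 + 42*(1/56) = -79/21 + 3/4 = -253/84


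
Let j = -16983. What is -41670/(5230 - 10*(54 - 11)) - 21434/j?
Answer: -20159947/2717280 ≈ -7.4192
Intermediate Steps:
-41670/(5230 - 10*(54 - 11)) - 21434/j = -41670/(5230 - 10*(54 - 11)) - 21434/(-16983) = -41670/(5230 - 10*43) - 21434*(-1/16983) = -41670/(5230 - 1*430) + 21434/16983 = -41670/(5230 - 430) + 21434/16983 = -41670/4800 + 21434/16983 = -41670*1/4800 + 21434/16983 = -1389/160 + 21434/16983 = -20159947/2717280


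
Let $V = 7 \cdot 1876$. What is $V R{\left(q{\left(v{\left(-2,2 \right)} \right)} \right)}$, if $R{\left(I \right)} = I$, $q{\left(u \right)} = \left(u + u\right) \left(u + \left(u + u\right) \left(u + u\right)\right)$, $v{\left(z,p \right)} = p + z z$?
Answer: $23637600$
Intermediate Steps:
$v{\left(z,p \right)} = p + z^{2}$
$q{\left(u \right)} = 2 u \left(u + 4 u^{2}\right)$ ($q{\left(u \right)} = 2 u \left(u + 2 u 2 u\right) = 2 u \left(u + 4 u^{2}\right)$)
$V = 13132$
$V R{\left(q{\left(v{\left(-2,2 \right)} \right)} \right)} = 13132 \left(2 + \left(-2\right)^{2}\right)^{2} \left(2 + 8 \left(2 + \left(-2\right)^{2}\right)\right) = 13132 \left(2 + 4\right)^{2} \left(2 + 8 \left(2 + 4\right)\right) = 13132 \cdot 6^{2} \left(2 + 8 \cdot 6\right) = 13132 \cdot 36 \left(2 + 48\right) = 13132 \cdot 36 \cdot 50 = 13132 \cdot 1800 = 23637600$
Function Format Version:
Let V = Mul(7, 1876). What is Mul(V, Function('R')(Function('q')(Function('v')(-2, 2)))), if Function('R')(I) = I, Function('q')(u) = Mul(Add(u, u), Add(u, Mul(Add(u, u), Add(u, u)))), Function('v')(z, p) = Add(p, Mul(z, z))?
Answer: 23637600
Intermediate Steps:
Function('v')(z, p) = Add(p, Pow(z, 2))
Function('q')(u) = Mul(2, u, Add(u, Mul(4, Pow(u, 2)))) (Function('q')(u) = Mul(Mul(2, u), Add(u, Mul(Mul(2, u), Mul(2, u)))) = Mul(Mul(2, u), Add(u, Mul(4, Pow(u, 2)))) = Mul(2, u, Add(u, Mul(4, Pow(u, 2)))))
V = 13132
Mul(V, Function('R')(Function('q')(Function('v')(-2, 2)))) = Mul(13132, Mul(Pow(Add(2, Pow(-2, 2)), 2), Add(2, Mul(8, Add(2, Pow(-2, 2)))))) = Mul(13132, Mul(Pow(Add(2, 4), 2), Add(2, Mul(8, Add(2, 4))))) = Mul(13132, Mul(Pow(6, 2), Add(2, Mul(8, 6)))) = Mul(13132, Mul(36, Add(2, 48))) = Mul(13132, Mul(36, 50)) = Mul(13132, 1800) = 23637600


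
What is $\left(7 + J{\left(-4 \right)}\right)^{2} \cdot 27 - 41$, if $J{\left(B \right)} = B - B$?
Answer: $1282$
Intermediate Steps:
$J{\left(B \right)} = 0$
$\left(7 + J{\left(-4 \right)}\right)^{2} \cdot 27 - 41 = \left(7 + 0\right)^{2} \cdot 27 - 41 = 7^{2} \cdot 27 - 41 = 49 \cdot 27 - 41 = 1323 - 41 = 1282$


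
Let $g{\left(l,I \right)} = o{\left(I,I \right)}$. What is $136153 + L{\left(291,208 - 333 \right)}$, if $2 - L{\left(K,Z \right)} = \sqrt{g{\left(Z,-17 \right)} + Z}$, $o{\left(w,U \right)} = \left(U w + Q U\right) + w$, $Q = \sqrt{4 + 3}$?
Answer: $136155 - \sqrt{147 - 17 \sqrt{7}} \approx 1.3615 \cdot 10^{5}$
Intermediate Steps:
$Q = \sqrt{7} \approx 2.6458$
$o{\left(w,U \right)} = w + U w + U \sqrt{7}$ ($o{\left(w,U \right)} = \left(U w + \sqrt{7} U\right) + w = \left(U w + U \sqrt{7}\right) + w = w + U w + U \sqrt{7}$)
$g{\left(l,I \right)} = I + I^{2} + I \sqrt{7}$ ($g{\left(l,I \right)} = I + I I + I \sqrt{7} = I + I^{2} + I \sqrt{7}$)
$L{\left(K,Z \right)} = 2 - \sqrt{272 + Z - 17 \sqrt{7}}$ ($L{\left(K,Z \right)} = 2 - \sqrt{- 17 \left(1 - 17 + \sqrt{7}\right) + Z} = 2 - \sqrt{- 17 \left(-16 + \sqrt{7}\right) + Z} = 2 - \sqrt{\left(272 - 17 \sqrt{7}\right) + Z} = 2 - \sqrt{272 + Z - 17 \sqrt{7}}$)
$136153 + L{\left(291,208 - 333 \right)} = 136153 + \left(2 - \sqrt{272 + \left(208 - 333\right) - 17 \sqrt{7}}\right) = 136153 + \left(2 - \sqrt{272 - 125 - 17 \sqrt{7}}\right) = 136153 + \left(2 - \sqrt{147 - 17 \sqrt{7}}\right) = 136155 - \sqrt{147 - 17 \sqrt{7}}$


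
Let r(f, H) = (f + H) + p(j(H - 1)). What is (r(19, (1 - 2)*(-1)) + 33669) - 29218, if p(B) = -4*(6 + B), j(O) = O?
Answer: 4447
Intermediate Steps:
p(B) = -24 - 4*B
r(f, H) = -20 + f - 3*H (r(f, H) = (f + H) + (-24 - 4*(H - 1)) = (H + f) + (-24 - 4*(-1 + H)) = (H + f) + (-24 + (4 - 4*H)) = (H + f) + (-20 - 4*H) = -20 + f - 3*H)
(r(19, (1 - 2)*(-1)) + 33669) - 29218 = ((-20 + 19 - 3*(1 - 2)*(-1)) + 33669) - 29218 = ((-20 + 19 - (-3)*(-1)) + 33669) - 29218 = ((-20 + 19 - 3*1) + 33669) - 29218 = ((-20 + 19 - 3) + 33669) - 29218 = (-4 + 33669) - 29218 = 33665 - 29218 = 4447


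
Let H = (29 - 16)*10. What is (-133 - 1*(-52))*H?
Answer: -10530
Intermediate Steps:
H = 130 (H = 13*10 = 130)
(-133 - 1*(-52))*H = (-133 - 1*(-52))*130 = (-133 + 52)*130 = -81*130 = -10530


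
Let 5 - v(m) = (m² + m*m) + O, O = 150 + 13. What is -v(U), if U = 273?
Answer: 149216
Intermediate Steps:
O = 163
v(m) = -158 - 2*m² (v(m) = 5 - ((m² + m*m) + 163) = 5 - ((m² + m²) + 163) = 5 - (2*m² + 163) = 5 - (163 + 2*m²) = 5 + (-163 - 2*m²) = -158 - 2*m²)
-v(U) = -(-158 - 2*273²) = -(-158 - 2*74529) = -(-158 - 149058) = -1*(-149216) = 149216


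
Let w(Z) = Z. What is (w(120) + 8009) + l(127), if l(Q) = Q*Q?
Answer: 24258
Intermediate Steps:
l(Q) = Q²
(w(120) + 8009) + l(127) = (120 + 8009) + 127² = 8129 + 16129 = 24258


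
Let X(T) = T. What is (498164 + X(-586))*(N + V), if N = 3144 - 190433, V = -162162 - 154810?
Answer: -250909179858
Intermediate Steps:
V = -316972
N = -187289
(498164 + X(-586))*(N + V) = (498164 - 586)*(-187289 - 316972) = 497578*(-504261) = -250909179858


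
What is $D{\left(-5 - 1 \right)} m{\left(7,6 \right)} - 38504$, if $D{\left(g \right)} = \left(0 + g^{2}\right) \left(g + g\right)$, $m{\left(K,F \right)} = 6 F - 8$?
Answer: $-50600$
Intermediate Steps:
$m{\left(K,F \right)} = -8 + 6 F$
$D{\left(g \right)} = 2 g^{3}$ ($D{\left(g \right)} = g^{2} \cdot 2 g = 2 g^{3}$)
$D{\left(-5 - 1 \right)} m{\left(7,6 \right)} - 38504 = 2 \left(-5 - 1\right)^{3} \left(-8 + 6 \cdot 6\right) - 38504 = 2 \left(-6\right)^{3} \left(-8 + 36\right) - 38504 = 2 \left(-216\right) 28 - 38504 = \left(-432\right) 28 - 38504 = -12096 - 38504 = -50600$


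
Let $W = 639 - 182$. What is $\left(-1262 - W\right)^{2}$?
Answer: $2954961$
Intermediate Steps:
$W = 457$ ($W = 639 - 182 = 457$)
$\left(-1262 - W\right)^{2} = \left(-1262 - 457\right)^{2} = \left(-1719\right)^{2} = 2954961$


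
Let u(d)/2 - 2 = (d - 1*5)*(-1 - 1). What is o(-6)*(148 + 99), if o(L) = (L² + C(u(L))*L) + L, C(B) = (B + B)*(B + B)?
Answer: -13650702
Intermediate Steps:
u(d) = 24 - 4*d (u(d) = 4 + 2*((d - 1*5)*(-1 - 1)) = 4 + 2*((d - 5)*(-2)) = 4 + 2*((-5 + d)*(-2)) = 4 + 2*(10 - 2*d) = 4 + (20 - 4*d) = 24 - 4*d)
C(B) = 4*B² (C(B) = (2*B)*(2*B) = 4*B²)
o(L) = L + L² + 4*L*(24 - 4*L)² (o(L) = (L² + (4*(24 - 4*L)²)*L) + L = (L² + 4*L*(24 - 4*L)²) + L = L + L² + 4*L*(24 - 4*L)²)
o(-6)*(148 + 99) = (-6*(1 - 6 + 64*(-6 - 6)²))*(148 + 99) = -6*(1 - 6 + 64*(-12)²)*247 = -6*(1 - 6 + 64*144)*247 = -6*(1 - 6 + 9216)*247 = -6*9211*247 = -55266*247 = -13650702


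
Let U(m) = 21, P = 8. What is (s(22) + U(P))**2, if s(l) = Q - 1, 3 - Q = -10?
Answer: 1089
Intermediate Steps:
Q = 13 (Q = 3 - 1*(-10) = 3 + 10 = 13)
s(l) = 12 (s(l) = 13 - 1 = 12)
(s(22) + U(P))**2 = (12 + 21)**2 = 33**2 = 1089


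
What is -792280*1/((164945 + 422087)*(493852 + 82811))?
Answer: -99035/42314954277 ≈ -2.3404e-6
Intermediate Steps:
-792280*1/((164945 + 422087)*(493852 + 82811)) = -792280/(576663*587032) = -792280/338519634216 = -792280*1/338519634216 = -99035/42314954277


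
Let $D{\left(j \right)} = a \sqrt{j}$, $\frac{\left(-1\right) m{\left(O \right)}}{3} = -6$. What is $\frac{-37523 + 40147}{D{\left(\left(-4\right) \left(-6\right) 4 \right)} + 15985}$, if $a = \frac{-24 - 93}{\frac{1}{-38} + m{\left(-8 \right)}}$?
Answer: $\frac{19566713168960}{119195476616089} + \frac{31872342528 \sqrt{6}}{119195476616089} \approx 0.16481$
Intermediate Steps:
$m{\left(O \right)} = 18$ ($m{\left(O \right)} = \left(-3\right) \left(-6\right) = 18$)
$a = - \frac{4446}{683}$ ($a = \frac{-24 - 93}{\frac{1}{-38} + 18} = - \frac{117}{- \frac{1}{38} + 18} = - \frac{117}{\frac{683}{38}} = \left(-117\right) \frac{38}{683} = - \frac{4446}{683} \approx -6.5095$)
$D{\left(j \right)} = - \frac{4446 \sqrt{j}}{683}$
$\frac{-37523 + 40147}{D{\left(\left(-4\right) \left(-6\right) 4 \right)} + 15985} = \frac{-37523 + 40147}{- \frac{4446 \sqrt{\left(-4\right) \left(-6\right) 4}}{683} + 15985} = \frac{2624}{- \frac{4446 \sqrt{24 \cdot 4}}{683} + 15985} = \frac{2624}{- \frac{4446 \sqrt{96}}{683} + 15985} = \frac{2624}{- \frac{4446 \cdot 4 \sqrt{6}}{683} + 15985} = \frac{2624}{- \frac{17784 \sqrt{6}}{683} + 15985} = \frac{2624}{15985 - \frac{17784 \sqrt{6}}{683}}$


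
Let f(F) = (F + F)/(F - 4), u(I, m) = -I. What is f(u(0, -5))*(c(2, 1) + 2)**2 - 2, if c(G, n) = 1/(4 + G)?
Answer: -2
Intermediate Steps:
f(F) = 2*F/(-4 + F) (f(F) = (2*F)/(-4 + F) = 2*F/(-4 + F))
f(u(0, -5))*(c(2, 1) + 2)**2 - 2 = (2*(-1*0)/(-4 - 1*0))*(1/(4 + 2) + 2)**2 - 2 = (2*0/(-4 + 0))*(1/6 + 2)**2 - 2 = (2*0/(-4))*(1/6 + 2)**2 - 2 = (2*0*(-1/4))*(13/6)**2 - 2 = 0*(169/36) - 2 = 0 - 2 = -2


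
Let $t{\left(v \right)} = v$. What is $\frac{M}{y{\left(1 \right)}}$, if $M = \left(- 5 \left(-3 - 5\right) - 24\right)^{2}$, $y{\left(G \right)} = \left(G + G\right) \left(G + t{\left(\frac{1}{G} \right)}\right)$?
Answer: $64$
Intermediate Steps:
$y{\left(G \right)} = 2 G \left(G + \frac{1}{G}\right)$ ($y{\left(G \right)} = \left(G + G\right) \left(G + \frac{1}{G}\right) = 2 G \left(G + \frac{1}{G}\right)$)
$M = 256$ ($M = \left(\left(-5\right) \left(-8\right) - 24\right)^{2} = \left(40 - 24\right)^{2} = 16^{2} = 256$)
$\frac{M}{y{\left(1 \right)}} = \frac{256}{2 + 2 \cdot 1^{2}} = \frac{256}{2 + 2 \cdot 1} = \frac{256}{2 + 2} = \frac{256}{4} = 256 \cdot \frac{1}{4} = 64$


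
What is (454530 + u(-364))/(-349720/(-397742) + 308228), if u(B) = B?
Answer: 45160223293/30648892724 ≈ 1.4735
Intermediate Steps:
(454530 + u(-364))/(-349720/(-397742) + 308228) = (454530 - 364)/(-349720/(-397742) + 308228) = 454166/(-349720*(-1/397742) + 308228) = 454166/(174860/198871 + 308228) = 454166/(61297785448/198871) = 454166*(198871/61297785448) = 45160223293/30648892724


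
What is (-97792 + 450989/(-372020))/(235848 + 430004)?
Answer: -3307366439/22519114640 ≈ -0.14687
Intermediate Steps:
(-97792 + 450989/(-372020))/(235848 + 430004) = (-97792 + 450989*(-1/372020))/665852 = (-97792 - 40999/33820)*(1/665852) = -3307366439/33820*1/665852 = -3307366439/22519114640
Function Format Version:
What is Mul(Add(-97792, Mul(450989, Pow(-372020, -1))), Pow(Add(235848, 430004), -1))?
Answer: Rational(-3307366439, 22519114640) ≈ -0.14687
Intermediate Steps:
Mul(Add(-97792, Mul(450989, Pow(-372020, -1))), Pow(Add(235848, 430004), -1)) = Mul(Add(-97792, Mul(450989, Rational(-1, 372020))), Pow(665852, -1)) = Mul(Add(-97792, Rational(-40999, 33820)), Rational(1, 665852)) = Mul(Rational(-3307366439, 33820), Rational(1, 665852)) = Rational(-3307366439, 22519114640)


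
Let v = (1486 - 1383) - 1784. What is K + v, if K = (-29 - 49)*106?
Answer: -9949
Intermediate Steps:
v = -1681 (v = 103 - 1784 = -1681)
K = -8268 (K = -78*106 = -8268)
K + v = -8268 - 1681 = -9949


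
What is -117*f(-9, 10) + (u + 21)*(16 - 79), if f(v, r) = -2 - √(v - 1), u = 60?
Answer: -4869 + 117*I*√10 ≈ -4869.0 + 369.99*I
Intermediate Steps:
f(v, r) = -2 - √(-1 + v)
-117*f(-9, 10) + (u + 21)*(16 - 79) = -117*(-2 - √(-1 - 9)) + (60 + 21)*(16 - 79) = -117*(-2 - √(-10)) + 81*(-63) = -117*(-2 - I*√10) - 5103 = (234 + 117*I*√10) - 5103 = -4869 + 117*I*√10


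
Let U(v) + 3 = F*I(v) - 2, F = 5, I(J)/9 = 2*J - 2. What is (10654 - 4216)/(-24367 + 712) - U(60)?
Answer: -41832071/7885 ≈ -5305.3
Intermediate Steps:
I(J) = -18 + 18*J (I(J) = 9*(2*J - 2) = 9*(-2 + 2*J) = -18 + 18*J)
U(v) = -95 + 90*v (U(v) = -3 + (5*(-18 + 18*v) - 2) = -3 + ((-90 + 90*v) - 2) = -3 + (-92 + 90*v) = -95 + 90*v)
(10654 - 4216)/(-24367 + 712) - U(60) = (10654 - 4216)/(-24367 + 712) - (-95 + 90*60) = 6438/(-23655) - (-95 + 5400) = 6438*(-1/23655) - 1*5305 = -2146/7885 - 5305 = -41832071/7885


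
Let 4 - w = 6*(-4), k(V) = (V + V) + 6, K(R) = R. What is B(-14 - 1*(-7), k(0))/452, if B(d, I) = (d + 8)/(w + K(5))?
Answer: 1/14916 ≈ 6.7042e-5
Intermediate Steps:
k(V) = 6 + 2*V (k(V) = 2*V + 6 = 6 + 2*V)
w = 28 (w = 4 - 6*(-4) = 4 - 1*(-24) = 4 + 24 = 28)
B(d, I) = 8/33 + d/33 (B(d, I) = (d + 8)/(28 + 5) = (8 + d)/33 = (8 + d)*(1/33) = 8/33 + d/33)
B(-14 - 1*(-7), k(0))/452 = (8/33 + (-14 - 1*(-7))/33)/452 = (8/33 + (-14 + 7)/33)*(1/452) = (8/33 + (1/33)*(-7))*(1/452) = (8/33 - 7/33)*(1/452) = (1/33)*(1/452) = 1/14916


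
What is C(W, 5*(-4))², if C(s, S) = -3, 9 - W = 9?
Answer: 9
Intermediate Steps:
W = 0 (W = 9 - 1*9 = 9 - 9 = 0)
C(W, 5*(-4))² = (-3)² = 9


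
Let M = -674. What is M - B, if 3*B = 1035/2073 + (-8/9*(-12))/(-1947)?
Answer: -8163049915/12108393 ≈ -674.16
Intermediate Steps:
B = 1993033/12108393 (B = (1035/2073 + (-8/9*(-12))/(-1947))/3 = (1035*(1/2073) + (-8*1/9*(-12))*(-1/1947))/3 = (345/691 - 8/9*(-12)*(-1/1947))/3 = (345/691 + (32/3)*(-1/1947))/3 = (345/691 - 32/5841)/3 = (1/3)*(1993033/4036131) = 1993033/12108393 ≈ 0.16460)
M - B = -674 - 1*1993033/12108393 = -674 - 1993033/12108393 = -8163049915/12108393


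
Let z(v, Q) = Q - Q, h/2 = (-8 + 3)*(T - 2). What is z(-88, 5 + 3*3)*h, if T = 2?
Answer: 0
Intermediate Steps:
h = 0 (h = 2*((-8 + 3)*(2 - 2)) = 2*(-5*0) = 2*0 = 0)
z(v, Q) = 0
z(-88, 5 + 3*3)*h = 0*0 = 0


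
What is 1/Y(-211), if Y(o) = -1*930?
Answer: -1/930 ≈ -0.0010753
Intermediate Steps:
Y(o) = -930
1/Y(-211) = 1/(-930) = -1/930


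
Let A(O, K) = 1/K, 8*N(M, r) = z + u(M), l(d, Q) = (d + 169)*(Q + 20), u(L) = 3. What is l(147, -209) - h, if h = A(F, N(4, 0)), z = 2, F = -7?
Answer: -298628/5 ≈ -59726.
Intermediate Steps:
l(d, Q) = (20 + Q)*(169 + d) (l(d, Q) = (169 + d)*(20 + Q) = (20 + Q)*(169 + d))
N(M, r) = 5/8 (N(M, r) = (2 + 3)/8 = (⅛)*5 = 5/8)
h = 8/5 (h = 1/(5/8) = 8/5 ≈ 1.6000)
l(147, -209) - h = (3380 + 20*147 + 169*(-209) - 209*147) - 1*8/5 = (3380 + 2940 - 35321 - 30723) - 8/5 = -59724 - 8/5 = -298628/5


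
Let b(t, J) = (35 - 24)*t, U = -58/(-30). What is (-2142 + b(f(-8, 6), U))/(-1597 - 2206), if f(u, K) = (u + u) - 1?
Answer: 2329/3803 ≈ 0.61241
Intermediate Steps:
f(u, K) = -1 + 2*u (f(u, K) = 2*u - 1 = -1 + 2*u)
U = 29/15 (U = -58*(-1/30) = 29/15 ≈ 1.9333)
b(t, J) = 11*t
(-2142 + b(f(-8, 6), U))/(-1597 - 2206) = (-2142 + 11*(-1 + 2*(-8)))/(-1597 - 2206) = (-2142 + 11*(-1 - 16))/(-3803) = (-2142 + 11*(-17))*(-1/3803) = (-2142 - 187)*(-1/3803) = -2329*(-1/3803) = 2329/3803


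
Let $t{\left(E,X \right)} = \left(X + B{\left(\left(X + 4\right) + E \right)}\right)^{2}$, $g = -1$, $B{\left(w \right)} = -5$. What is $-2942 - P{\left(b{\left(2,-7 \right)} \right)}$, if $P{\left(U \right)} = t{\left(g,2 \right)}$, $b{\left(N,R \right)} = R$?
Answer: $-2951$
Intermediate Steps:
$t{\left(E,X \right)} = \left(-5 + X\right)^{2}$ ($t{\left(E,X \right)} = \left(X - 5\right)^{2} = \left(-5 + X\right)^{2}$)
$P{\left(U \right)} = 9$ ($P{\left(U \right)} = \left(-5 + 2\right)^{2} = \left(-3\right)^{2} = 9$)
$-2942 - P{\left(b{\left(2,-7 \right)} \right)} = -2942 - 9 = -2951$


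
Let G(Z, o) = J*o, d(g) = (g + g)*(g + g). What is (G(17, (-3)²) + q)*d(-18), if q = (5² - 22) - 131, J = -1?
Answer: -177552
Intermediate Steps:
d(g) = 4*g² (d(g) = (2*g)*(2*g) = 4*g²)
G(Z, o) = -o
q = -128 (q = (25 - 22) - 131 = 3 - 131 = -128)
(G(17, (-3)²) + q)*d(-18) = (-1*(-3)² - 128)*(4*(-18)²) = (-1*9 - 128)*(4*324) = (-9 - 128)*1296 = -137*1296 = -177552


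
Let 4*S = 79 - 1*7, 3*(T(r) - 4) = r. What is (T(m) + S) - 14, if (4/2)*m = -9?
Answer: 13/2 ≈ 6.5000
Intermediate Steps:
m = -9/2 (m = (1/2)*(-9) = -9/2 ≈ -4.5000)
T(r) = 4 + r/3
S = 18 (S = (79 - 1*7)/4 = (79 - 7)/4 = (1/4)*72 = 18)
(T(m) + S) - 14 = ((4 + (1/3)*(-9/2)) + 18) - 14 = ((4 - 3/2) + 18) - 14 = (5/2 + 18) - 14 = 41/2 - 14 = 13/2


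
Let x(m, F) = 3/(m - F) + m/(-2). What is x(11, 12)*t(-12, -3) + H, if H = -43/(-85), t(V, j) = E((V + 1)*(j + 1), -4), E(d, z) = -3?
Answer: 4421/170 ≈ 26.006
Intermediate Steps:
t(V, j) = -3
x(m, F) = 3/(m - F) - m/2 (x(m, F) = 3/(m - F) + m*(-½) = 3/(m - F) - m/2)
H = 43/85 (H = -43*(-1/85) = 43/85 ≈ 0.50588)
x(11, 12)*t(-12, -3) + H = ((-6 + 11² - 1*12*11)/(2*(12 - 1*11)))*(-3) + 43/85 = ((-6 + 121 - 132)/(2*(12 - 11)))*(-3) + 43/85 = ((½)*(-17)/1)*(-3) + 43/85 = ((½)*1*(-17))*(-3) + 43/85 = -17/2*(-3) + 43/85 = 51/2 + 43/85 = 4421/170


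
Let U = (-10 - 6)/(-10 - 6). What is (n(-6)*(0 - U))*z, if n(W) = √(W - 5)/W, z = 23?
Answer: 23*I*√11/6 ≈ 12.714*I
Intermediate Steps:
n(W) = √(-5 + W)/W
U = 1 (U = -16/(-16) = -16*(-1/16) = 1)
(n(-6)*(0 - U))*z = ((√(-5 - 6)/(-6))*(0 - 1*1))*23 = ((-I*√11/6)*(0 - 1))*23 = (-I*√11/6*(-1))*23 = (I*√11/6)*23 = 23*I*√11/6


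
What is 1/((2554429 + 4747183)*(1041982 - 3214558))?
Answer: -1/15863306992512 ≈ -6.3039e-14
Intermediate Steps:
1/((2554429 + 4747183)*(1041982 - 3214558)) = 1/(7301612*(-2172576)) = 1/(-15863306992512) = -1/15863306992512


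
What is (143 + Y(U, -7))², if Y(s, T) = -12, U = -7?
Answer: 17161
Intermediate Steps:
(143 + Y(U, -7))² = (143 - 12)² = 131² = 17161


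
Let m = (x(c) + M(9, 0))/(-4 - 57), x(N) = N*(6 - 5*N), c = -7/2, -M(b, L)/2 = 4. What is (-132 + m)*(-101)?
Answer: 3216547/244 ≈ 13183.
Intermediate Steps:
M(b, L) = -8 (M(b, L) = -2*4 = -8)
c = -7/2 (c = -7*½ = -7/2 ≈ -3.5000)
m = 361/244 (m = (-7*(6 - 5*(-7/2))/2 - 8)/(-4 - 57) = (-7*(6 + 35/2)/2 - 8)/(-61) = (-7/2*47/2 - 8)*(-1/61) = (-329/4 - 8)*(-1/61) = -361/4*(-1/61) = 361/244 ≈ 1.4795)
(-132 + m)*(-101) = (-132 + 361/244)*(-101) = -31847/244*(-101) = 3216547/244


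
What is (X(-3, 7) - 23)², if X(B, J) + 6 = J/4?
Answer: 11881/16 ≈ 742.56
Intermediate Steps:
X(B, J) = -6 + J/4
(X(-3, 7) - 23)² = ((-6 + (¼)*7) - 23)² = ((-6 + 7/4) - 23)² = (-17/4 - 23)² = (-109/4)² = 11881/16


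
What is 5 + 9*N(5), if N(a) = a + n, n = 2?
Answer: 68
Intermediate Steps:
N(a) = 2 + a (N(a) = a + 2 = 2 + a)
5 + 9*N(5) = 5 + 9*(2 + 5) = 5 + 9*7 = 5 + 63 = 68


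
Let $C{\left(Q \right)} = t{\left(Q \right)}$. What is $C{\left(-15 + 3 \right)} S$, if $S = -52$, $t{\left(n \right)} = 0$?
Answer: $0$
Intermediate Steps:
$C{\left(Q \right)} = 0$
$C{\left(-15 + 3 \right)} S = 0 \left(-52\right) = 0$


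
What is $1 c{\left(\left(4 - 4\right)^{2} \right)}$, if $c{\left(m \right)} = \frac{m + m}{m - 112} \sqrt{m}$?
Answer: $0$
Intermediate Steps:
$c{\left(m \right)} = \frac{2 m^{\frac{3}{2}}}{-112 + m}$ ($c{\left(m \right)} = \frac{2 m}{-112 + m} \sqrt{m} = \frac{2 m^{\frac{3}{2}}}{-112 + m}$)
$1 c{\left(\left(4 - 4\right)^{2} \right)} = 1 \frac{2 \left(\left(4 - 4\right)^{2}\right)^{\frac{3}{2}}}{-112 + \left(4 - 4\right)^{2}} = 1 \frac{2 \left(0^{2}\right)^{\frac{3}{2}}}{-112 + 0^{2}} = 1 \frac{2 \cdot 0^{\frac{3}{2}}}{-112 + 0} = 1 \cdot 2 \cdot 0 \frac{1}{-112} = 1 \cdot 2 \cdot 0 \left(- \frac{1}{112}\right) = 1 \cdot 0 = 0$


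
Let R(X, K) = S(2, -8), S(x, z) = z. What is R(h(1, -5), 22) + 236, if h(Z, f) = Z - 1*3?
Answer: 228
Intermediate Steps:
h(Z, f) = -3 + Z (h(Z, f) = Z - 3 = -3 + Z)
R(X, K) = -8
R(h(1, -5), 22) + 236 = -8 + 236 = 228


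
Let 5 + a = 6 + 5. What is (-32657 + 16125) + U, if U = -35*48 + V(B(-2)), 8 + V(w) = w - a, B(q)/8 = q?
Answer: -18242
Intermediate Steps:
B(q) = 8*q
a = 6 (a = -5 + (6 + 5) = -5 + 11 = 6)
V(w) = -14 + w (V(w) = -8 + (w - 1*6) = -8 + (w - 6) = -8 + (-6 + w) = -14 + w)
U = -1710 (U = -35*48 + (-14 + 8*(-2)) = -1680 + (-14 - 16) = -1680 - 30 = -1710)
(-32657 + 16125) + U = (-32657 + 16125) - 1710 = -16532 - 1710 = -18242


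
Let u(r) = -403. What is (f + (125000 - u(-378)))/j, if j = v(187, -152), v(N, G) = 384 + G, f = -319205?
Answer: -96901/116 ≈ -835.35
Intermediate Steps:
j = 232 (j = 384 - 152 = 232)
(f + (125000 - u(-378)))/j = (-319205 + (125000 - 1*(-403)))/232 = (-319205 + (125000 + 403))*(1/232) = (-319205 + 125403)*(1/232) = -193802*1/232 = -96901/116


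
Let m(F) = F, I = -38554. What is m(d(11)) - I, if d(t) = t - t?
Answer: 38554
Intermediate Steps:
d(t) = 0
m(d(11)) - I = 0 - 1*(-38554) = 0 + 38554 = 38554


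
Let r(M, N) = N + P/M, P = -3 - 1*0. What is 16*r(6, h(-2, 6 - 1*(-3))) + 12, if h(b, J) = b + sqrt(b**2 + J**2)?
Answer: -28 + 16*sqrt(85) ≈ 119.51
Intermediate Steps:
P = -3 (P = -3 + 0 = -3)
h(b, J) = b + sqrt(J**2 + b**2)
r(M, N) = N - 3/M
16*r(6, h(-2, 6 - 1*(-3))) + 12 = 16*((-2 + sqrt((6 - 1*(-3))**2 + (-2)**2)) - 3/6) + 12 = 16*((-2 + sqrt((6 + 3)**2 + 4)) - 3*1/6) + 12 = 16*((-2 + sqrt(9**2 + 4)) - 1/2) + 12 = 16*((-2 + sqrt(81 + 4)) - 1/2) + 12 = 16*((-2 + sqrt(85)) - 1/2) + 12 = 16*(-5/2 + sqrt(85)) + 12 = (-40 + 16*sqrt(85)) + 12 = -28 + 16*sqrt(85)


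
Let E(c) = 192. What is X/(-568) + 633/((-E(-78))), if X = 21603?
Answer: -187805/4544 ≈ -41.330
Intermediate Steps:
X/(-568) + 633/((-E(-78))) = 21603/(-568) + 633/((-1*192)) = 21603*(-1/568) + 633/(-192) = -21603/568 + 633*(-1/192) = -21603/568 - 211/64 = -187805/4544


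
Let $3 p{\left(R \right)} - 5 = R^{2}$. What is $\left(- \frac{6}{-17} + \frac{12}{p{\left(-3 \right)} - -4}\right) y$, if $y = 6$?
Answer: $\frac{2304}{221} \approx 10.425$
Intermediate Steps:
$p{\left(R \right)} = \frac{5}{3} + \frac{R^{2}}{3}$
$\left(- \frac{6}{-17} + \frac{12}{p{\left(-3 \right)} - -4}\right) y = \left(- \frac{6}{-17} + \frac{12}{\left(\frac{5}{3} + \frac{\left(-3\right)^{2}}{3}\right) - -4}\right) 6 = \left(\left(-6\right) \left(- \frac{1}{17}\right) + \frac{12}{\left(\frac{5}{3} + \frac{1}{3} \cdot 9\right) + 4}\right) 6 = \left(\frac{6}{17} + \frac{12}{\left(\frac{5}{3} + 3\right) + 4}\right) 6 = \left(\frac{6}{17} + \frac{12}{\frac{14}{3} + 4}\right) 6 = \left(\frac{6}{17} + \frac{12}{\frac{26}{3}}\right) 6 = \left(\frac{6}{17} + 12 \cdot \frac{3}{26}\right) 6 = \left(\frac{6}{17} + \frac{18}{13}\right) 6 = \frac{384}{221} \cdot 6 = \frac{2304}{221}$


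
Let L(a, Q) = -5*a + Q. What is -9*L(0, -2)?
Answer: 18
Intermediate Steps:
L(a, Q) = Q - 5*a
-9*L(0, -2) = -9*(-2 - 5*0) = -9*(-2 + 0) = -9*(-2) = 18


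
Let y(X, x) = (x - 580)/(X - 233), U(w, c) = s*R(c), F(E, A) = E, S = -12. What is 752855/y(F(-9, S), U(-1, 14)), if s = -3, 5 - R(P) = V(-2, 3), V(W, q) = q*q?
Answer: 91095455/284 ≈ 3.2076e+5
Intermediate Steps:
V(W, q) = q²
R(P) = -4 (R(P) = 5 - 1*3² = 5 - 1*9 = 5 - 9 = -4)
U(w, c) = 12 (U(w, c) = -3*(-4) = 12)
y(X, x) = (-580 + x)/(-233 + X)
752855/y(F(-9, S), U(-1, 14)) = 752855/(((-580 + 12)/(-233 - 9))) = 752855/((-568/(-242))) = 752855/((-1/242*(-568))) = 752855/(284/121) = 752855*(121/284) = 91095455/284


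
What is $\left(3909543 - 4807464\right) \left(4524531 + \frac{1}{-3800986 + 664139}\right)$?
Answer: $- \frac{12743978593234881276}{3136847} \approx -4.0627 \cdot 10^{12}$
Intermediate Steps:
$\left(3909543 - 4807464\right) \left(4524531 + \frac{1}{-3800986 + 664139}\right) = - 897921 \left(4524531 + \frac{1}{-3136847}\right) = - 897921 \left(4524531 - \frac{1}{3136847}\right) = \left(-897921\right) \frac{14192761493756}{3136847} = - \frac{12743978593234881276}{3136847}$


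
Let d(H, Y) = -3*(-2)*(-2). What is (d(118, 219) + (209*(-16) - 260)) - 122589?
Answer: -126205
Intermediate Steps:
d(H, Y) = -12 (d(H, Y) = 6*(-2) = -12)
(d(118, 219) + (209*(-16) - 260)) - 122589 = (-12 + (209*(-16) - 260)) - 122589 = (-12 + (-3344 - 260)) - 122589 = (-12 - 3604) - 122589 = -3616 - 122589 = -126205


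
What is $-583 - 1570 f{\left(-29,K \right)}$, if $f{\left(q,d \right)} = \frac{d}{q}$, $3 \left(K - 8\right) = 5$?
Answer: $- \frac{179}{3} \approx -59.667$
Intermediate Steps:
$K = \frac{29}{3}$ ($K = 8 + \frac{1}{3} \cdot 5 = 8 + \frac{5}{3} = \frac{29}{3} \approx 9.6667$)
$-583 - 1570 f{\left(-29,K \right)} = -583 - 1570 \frac{29}{3 \left(-29\right)} = -583 - 1570 \cdot \frac{29}{3} \left(- \frac{1}{29}\right) = -583 - - \frac{1570}{3} = -583 + \frac{1570}{3} = - \frac{179}{3}$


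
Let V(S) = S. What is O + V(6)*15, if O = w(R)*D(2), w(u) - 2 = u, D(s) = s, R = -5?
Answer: 84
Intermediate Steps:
w(u) = 2 + u
O = -6 (O = (2 - 5)*2 = -3*2 = -6)
O + V(6)*15 = -6 + 6*15 = -6 + 90 = 84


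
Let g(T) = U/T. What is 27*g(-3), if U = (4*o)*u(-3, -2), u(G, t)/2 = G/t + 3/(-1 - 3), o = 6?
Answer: -324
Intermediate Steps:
u(G, t) = -3/2 + 2*G/t (u(G, t) = 2*(G/t + 3/(-1 - 3)) = 2*(G/t + 3/(-4)) = 2*(G/t + 3*(-1/4)) = 2*(G/t - 3/4) = 2*(-3/4 + G/t) = -3/2 + 2*G/t)
U = 36 (U = (4*6)*(-3/2 + 2*(-3)/(-2)) = 24*(-3/2 + 2*(-3)*(-1/2)) = 24*(-3/2 + 3) = 24*(3/2) = 36)
g(T) = 36/T
27*g(-3) = 27*(36/(-3)) = 27*(36*(-1/3)) = 27*(-12) = -324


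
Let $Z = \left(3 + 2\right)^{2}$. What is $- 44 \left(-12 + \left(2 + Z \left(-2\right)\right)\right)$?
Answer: $2640$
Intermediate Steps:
$Z = 25$ ($Z = 5^{2} = 25$)
$- 44 \left(-12 + \left(2 + Z \left(-2\right)\right)\right) = - 44 \left(-12 + \left(2 + 25 \left(-2\right)\right)\right) = - 44 \left(-12 + \left(2 - 50\right)\right) = - 44 \left(-12 - 48\right) = \left(-44\right) \left(-60\right) = 2640$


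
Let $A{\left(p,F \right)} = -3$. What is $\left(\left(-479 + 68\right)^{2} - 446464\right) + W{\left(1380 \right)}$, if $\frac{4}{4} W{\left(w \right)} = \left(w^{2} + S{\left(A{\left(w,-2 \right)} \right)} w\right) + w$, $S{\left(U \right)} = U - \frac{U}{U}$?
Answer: $1622717$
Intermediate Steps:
$S{\left(U \right)} = -1 + U$ ($S{\left(U \right)} = U - 1 = -1 + U$)
$W{\left(w \right)} = w^{2} - 3 w$ ($W{\left(w \right)} = \left(w^{2} + \left(-1 - 3\right) w\right) + w = \left(w^{2} - 4 w\right) + w = w^{2} - 3 w$)
$\left(\left(-479 + 68\right)^{2} - 446464\right) + W{\left(1380 \right)} = \left(\left(-479 + 68\right)^{2} - 446464\right) + 1380 \left(-3 + 1380\right) = \left(\left(-411\right)^{2} - 446464\right) + 1380 \cdot 1377 = \left(168921 - 446464\right) + 1900260 = -277543 + 1900260 = 1622717$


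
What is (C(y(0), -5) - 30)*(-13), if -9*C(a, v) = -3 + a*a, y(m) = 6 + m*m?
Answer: 1313/3 ≈ 437.67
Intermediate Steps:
y(m) = 6 + m²
C(a, v) = ⅓ - a²/9 (C(a, v) = -(-3 + a*a)/9 = -(-3 + a²)/9 = ⅓ - a²/9)
(C(y(0), -5) - 30)*(-13) = ((⅓ - (6 + 0²)²/9) - 30)*(-13) = ((⅓ - (6 + 0)²/9) - 30)*(-13) = ((⅓ - ⅑*6²) - 30)*(-13) = ((⅓ - ⅑*36) - 30)*(-13) = ((⅓ - 4) - 30)*(-13) = (-11/3 - 30)*(-13) = -101/3*(-13) = 1313/3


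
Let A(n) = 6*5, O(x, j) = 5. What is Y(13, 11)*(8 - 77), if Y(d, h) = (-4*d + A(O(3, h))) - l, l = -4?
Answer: 1242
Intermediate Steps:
A(n) = 30
Y(d, h) = 34 - 4*d (Y(d, h) = (-4*d + 30) - 1*(-4) = (30 - 4*d) + 4 = 34 - 4*d)
Y(13, 11)*(8 - 77) = (34 - 4*13)*(8 - 77) = (34 - 52)*(-69) = -18*(-69) = 1242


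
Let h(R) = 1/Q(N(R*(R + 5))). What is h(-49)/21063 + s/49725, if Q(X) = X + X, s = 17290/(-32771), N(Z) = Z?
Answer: -27836243/2626219438920 ≈ -1.0599e-5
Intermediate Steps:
s = -17290/32771 (s = 17290*(-1/32771) = -17290/32771 ≈ -0.52760)
Q(X) = 2*X
h(R) = 1/(2*R*(5 + R)) (h(R) = 1/(2*(R*(R + 5))) = 1/(2*(R*(5 + R))) = 1/(2*R*(5 + R)))
h(-49)/21063 + s/49725 = ((1/2)/(-49*(5 - 49)))/21063 - 17290/32771/49725 = ((1/2)*(-1/49)/(-44))*(1/21063) - 17290/32771*1/49725 = ((1/2)*(-1/49)*(-1/44))*(1/21063) - 266/25069815 = (1/4312)*(1/21063) - 266/25069815 = 1/90823656 - 266/25069815 = -27836243/2626219438920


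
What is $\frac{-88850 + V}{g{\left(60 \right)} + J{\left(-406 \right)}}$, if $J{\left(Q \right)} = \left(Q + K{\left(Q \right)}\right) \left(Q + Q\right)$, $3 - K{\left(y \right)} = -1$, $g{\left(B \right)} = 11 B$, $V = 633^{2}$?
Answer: $\frac{311839}{327084} \approx 0.95339$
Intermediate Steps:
$V = 400689$
$K{\left(y \right)} = 4$ ($K{\left(y \right)} = 3 - -1 = 3 + 1 = 4$)
$J{\left(Q \right)} = 2 Q \left(4 + Q\right)$ ($J{\left(Q \right)} = \left(Q + 4\right) \left(Q + Q\right) = \left(4 + Q\right) 2 Q = 2 Q \left(4 + Q\right)$)
$\frac{-88850 + V}{g{\left(60 \right)} + J{\left(-406 \right)}} = \frac{-88850 + 400689}{11 \cdot 60 + 2 \left(-406\right) \left(4 - 406\right)} = \frac{311839}{660 + 2 \left(-406\right) \left(-402\right)} = \frac{311839}{660 + 326424} = \frac{311839}{327084}$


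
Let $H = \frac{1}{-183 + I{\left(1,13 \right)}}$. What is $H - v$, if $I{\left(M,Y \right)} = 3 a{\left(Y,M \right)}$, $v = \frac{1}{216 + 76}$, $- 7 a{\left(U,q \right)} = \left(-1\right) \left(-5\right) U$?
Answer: $- \frac{220}{26937} \approx -0.0081672$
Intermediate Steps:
$a{\left(U,q \right)} = - \frac{5 U}{7}$ ($a{\left(U,q \right)} = - \frac{\left(-1\right) \left(-5\right) U}{7} = - \frac{5 U}{7}$)
$v = \frac{1}{292} \approx 0.0034247$
$I{\left(M,Y \right)} = - \frac{15 Y}{7}$ ($I{\left(M,Y \right)} = 3 \left(- \frac{5 Y}{7}\right) = - \frac{15 Y}{7}$)
$H = - \frac{7}{1476}$ ($H = \frac{1}{-183 - \frac{195}{7}} = \frac{1}{- \frac{1476}{7}} = - \frac{7}{1476} \approx -0.0047425$)
$H - v = - \frac{7}{1476} - \frac{1}{292} = - \frac{220}{26937}$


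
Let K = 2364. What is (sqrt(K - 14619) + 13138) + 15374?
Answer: 28512 + I*sqrt(12255) ≈ 28512.0 + 110.7*I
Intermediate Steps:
(sqrt(K - 14619) + 13138) + 15374 = (sqrt(2364 - 14619) + 13138) + 15374 = (sqrt(-12255) + 13138) + 15374 = (I*sqrt(12255) + 13138) + 15374 = (13138 + I*sqrt(12255)) + 15374 = 28512 + I*sqrt(12255)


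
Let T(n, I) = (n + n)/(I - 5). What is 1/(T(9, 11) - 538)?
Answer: -1/535 ≈ -0.0018692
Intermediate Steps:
T(n, I) = 2*n/(-5 + I) (T(n, I) = (2*n)/(-5 + I) = 2*n/(-5 + I))
1/(T(9, 11) - 538) = 1/(2*9/(-5 + 11) - 538) = 1/(2*9/6 - 538) = 1/(2*9*(⅙) - 538) = 1/(3 - 538) = 1/(-535) = -1/535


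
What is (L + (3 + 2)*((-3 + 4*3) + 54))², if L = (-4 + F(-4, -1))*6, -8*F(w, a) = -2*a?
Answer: 335241/4 ≈ 83810.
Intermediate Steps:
F(w, a) = a/4 (F(w, a) = -(-1)*a/4 = a/4)
L = -51/2 (L = (-4 + (¼)*(-1))*6 = (-4 - ¼)*6 = -17/4*6 = -51/2 ≈ -25.500)
(L + (3 + 2)*((-3 + 4*3) + 54))² = (-51/2 + (3 + 2)*((-3 + 4*3) + 54))² = (-51/2 + 5*((-3 + 12) + 54))² = (-51/2 + 5*(9 + 54))² = (-51/2 + 5*63)² = (-51/2 + 315)² = (579/2)² = 335241/4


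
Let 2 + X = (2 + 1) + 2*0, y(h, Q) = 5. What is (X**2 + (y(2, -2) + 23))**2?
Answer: 841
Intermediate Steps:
X = 1 (X = -2 + ((2 + 1) + 2*0) = -2 + (3 + 0) = -2 + 3 = 1)
(X**2 + (y(2, -2) + 23))**2 = (1**2 + (5 + 23))**2 = (1 + 28)**2 = 29**2 = 841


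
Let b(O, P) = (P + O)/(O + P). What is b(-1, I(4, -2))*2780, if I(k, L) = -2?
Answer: 2780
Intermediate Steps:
b(O, P) = 1 (b(O, P) = (O + P)/(O + P) = 1)
b(-1, I(4, -2))*2780 = 1*2780 = 2780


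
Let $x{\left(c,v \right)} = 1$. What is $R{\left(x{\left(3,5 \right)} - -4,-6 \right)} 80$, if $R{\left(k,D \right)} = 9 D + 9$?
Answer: $-3600$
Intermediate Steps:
$R{\left(k,D \right)} = 9 + 9 D$
$R{\left(x{\left(3,5 \right)} - -4,-6 \right)} 80 = \left(9 + 9 \left(-6\right)\right) 80 = \left(9 - 54\right) 80 = \left(-45\right) 80 = -3600$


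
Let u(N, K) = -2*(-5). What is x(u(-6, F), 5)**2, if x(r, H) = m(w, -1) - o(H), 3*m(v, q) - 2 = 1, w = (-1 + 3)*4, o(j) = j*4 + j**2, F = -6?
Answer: 1936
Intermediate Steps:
o(j) = j**2 + 4*j (o(j) = 4*j + j**2 = j**2 + 4*j)
w = 8 (w = 2*4 = 8)
m(v, q) = 1 (m(v, q) = 2/3 + (1/3)*1 = 2/3 + 1/3 = 1)
u(N, K) = 10
x(r, H) = 1 - H*(4 + H)
x(u(-6, F), 5)**2 = (1 - 1*5*(4 + 5))**2 = (1 - 1*5*9)**2 = (1 - 45)**2 = (-44)**2 = 1936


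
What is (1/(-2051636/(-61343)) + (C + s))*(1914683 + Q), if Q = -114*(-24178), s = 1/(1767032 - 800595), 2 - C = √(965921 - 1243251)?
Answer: 18799927385162401225/1982776940932 - 4670975*I*√277330 ≈ 9.4816e+6 - 2.4598e+9*I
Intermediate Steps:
C = 2 - I*√277330 (C = 2 - √(965921 - 1243251) = 2 - √(-277330) = 2 - I*√277330 ≈ 2.0 - 526.62*I)
s = 1/966437 ≈ 1.0347e-6
Q = 2756292
(1/(-2051636/(-61343)) + (C + s))*(1914683 + Q) = (1/(-2051636/(-61343)) + ((2 - I*√277330) + 1/966437))*(1914683 + 2756292) = (1/(-2051636*(-1/61343)) + (1932875/966437 - I*√277330))*4670975 = (1/(2051636/61343) + (1932875/966437 - I*√277330))*4670975 = (61343/2051636 + (1932875/966437 - I*√277330))*4670975 = (4024840078391/1982776940932 - I*√277330)*4670975 = 18799927385162401225/1982776940932 - 4670975*I*√277330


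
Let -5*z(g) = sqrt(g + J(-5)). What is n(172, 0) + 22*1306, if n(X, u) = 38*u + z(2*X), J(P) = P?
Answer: 28732 - sqrt(339)/5 ≈ 28728.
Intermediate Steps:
z(g) = -sqrt(-5 + g)/5 (z(g) = -sqrt(g - 5)/5 = -sqrt(-5 + g)/5)
n(X, u) = 38*u - sqrt(-5 + 2*X)/5
n(172, 0) + 22*1306 = (38*0 - sqrt(-5 + 2*172)/5) + 22*1306 = (0 - sqrt(-5 + 344)/5) + 28732 = (0 - sqrt(339)/5) + 28732 = -sqrt(339)/5 + 28732 = 28732 - sqrt(339)/5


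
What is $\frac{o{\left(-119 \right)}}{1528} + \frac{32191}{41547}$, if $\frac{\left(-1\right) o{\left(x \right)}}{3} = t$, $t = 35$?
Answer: $\frac{44825413}{63483816} \approx 0.70609$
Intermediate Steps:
$o{\left(x \right)} = -105$ ($o{\left(x \right)} = \left(-3\right) 35 = -105$)
$\frac{o{\left(-119 \right)}}{1528} + \frac{32191}{41547} = - \frac{105}{1528} + \frac{32191}{41547} = \frac{44825413}{63483816}$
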